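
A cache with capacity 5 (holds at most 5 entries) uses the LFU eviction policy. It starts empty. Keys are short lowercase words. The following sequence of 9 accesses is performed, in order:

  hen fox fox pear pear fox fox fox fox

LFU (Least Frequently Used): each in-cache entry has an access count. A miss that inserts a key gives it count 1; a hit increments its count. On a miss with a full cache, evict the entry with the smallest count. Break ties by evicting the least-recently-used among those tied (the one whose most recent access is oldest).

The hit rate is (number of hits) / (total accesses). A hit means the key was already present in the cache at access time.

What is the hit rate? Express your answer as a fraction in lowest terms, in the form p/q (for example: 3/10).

Answer: 2/3

Derivation:
LFU simulation (capacity=5):
  1. access hen: MISS. Cache: [hen(c=1)]
  2. access fox: MISS. Cache: [hen(c=1) fox(c=1)]
  3. access fox: HIT, count now 2. Cache: [hen(c=1) fox(c=2)]
  4. access pear: MISS. Cache: [hen(c=1) pear(c=1) fox(c=2)]
  5. access pear: HIT, count now 2. Cache: [hen(c=1) fox(c=2) pear(c=2)]
  6. access fox: HIT, count now 3. Cache: [hen(c=1) pear(c=2) fox(c=3)]
  7. access fox: HIT, count now 4. Cache: [hen(c=1) pear(c=2) fox(c=4)]
  8. access fox: HIT, count now 5. Cache: [hen(c=1) pear(c=2) fox(c=5)]
  9. access fox: HIT, count now 6. Cache: [hen(c=1) pear(c=2) fox(c=6)]
Total: 6 hits, 3 misses, 0 evictions

Hit rate = 6/9 = 2/3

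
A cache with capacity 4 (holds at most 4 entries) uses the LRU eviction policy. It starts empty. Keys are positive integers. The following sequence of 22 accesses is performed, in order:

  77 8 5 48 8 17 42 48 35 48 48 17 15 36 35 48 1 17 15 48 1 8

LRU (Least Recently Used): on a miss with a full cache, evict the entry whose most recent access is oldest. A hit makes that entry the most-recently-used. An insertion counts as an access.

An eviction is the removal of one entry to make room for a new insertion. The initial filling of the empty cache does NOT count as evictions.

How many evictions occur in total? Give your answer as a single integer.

Answer: 11

Derivation:
LRU simulation (capacity=4):
  1. access 77: MISS. Cache (LRU->MRU): [77]
  2. access 8: MISS. Cache (LRU->MRU): [77 8]
  3. access 5: MISS. Cache (LRU->MRU): [77 8 5]
  4. access 48: MISS. Cache (LRU->MRU): [77 8 5 48]
  5. access 8: HIT. Cache (LRU->MRU): [77 5 48 8]
  6. access 17: MISS, evict 77. Cache (LRU->MRU): [5 48 8 17]
  7. access 42: MISS, evict 5. Cache (LRU->MRU): [48 8 17 42]
  8. access 48: HIT. Cache (LRU->MRU): [8 17 42 48]
  9. access 35: MISS, evict 8. Cache (LRU->MRU): [17 42 48 35]
  10. access 48: HIT. Cache (LRU->MRU): [17 42 35 48]
  11. access 48: HIT. Cache (LRU->MRU): [17 42 35 48]
  12. access 17: HIT. Cache (LRU->MRU): [42 35 48 17]
  13. access 15: MISS, evict 42. Cache (LRU->MRU): [35 48 17 15]
  14. access 36: MISS, evict 35. Cache (LRU->MRU): [48 17 15 36]
  15. access 35: MISS, evict 48. Cache (LRU->MRU): [17 15 36 35]
  16. access 48: MISS, evict 17. Cache (LRU->MRU): [15 36 35 48]
  17. access 1: MISS, evict 15. Cache (LRU->MRU): [36 35 48 1]
  18. access 17: MISS, evict 36. Cache (LRU->MRU): [35 48 1 17]
  19. access 15: MISS, evict 35. Cache (LRU->MRU): [48 1 17 15]
  20. access 48: HIT. Cache (LRU->MRU): [1 17 15 48]
  21. access 1: HIT. Cache (LRU->MRU): [17 15 48 1]
  22. access 8: MISS, evict 17. Cache (LRU->MRU): [15 48 1 8]
Total: 7 hits, 15 misses, 11 evictions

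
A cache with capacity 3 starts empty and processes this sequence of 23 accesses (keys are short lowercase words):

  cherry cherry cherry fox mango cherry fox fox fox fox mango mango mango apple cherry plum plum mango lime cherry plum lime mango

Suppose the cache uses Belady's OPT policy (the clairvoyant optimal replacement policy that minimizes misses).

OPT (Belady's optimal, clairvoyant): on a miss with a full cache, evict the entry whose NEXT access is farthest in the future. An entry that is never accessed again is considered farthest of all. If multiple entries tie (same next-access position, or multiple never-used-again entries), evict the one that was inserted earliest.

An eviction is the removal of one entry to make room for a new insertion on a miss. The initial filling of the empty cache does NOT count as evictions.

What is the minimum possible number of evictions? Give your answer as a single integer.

OPT (Belady) simulation (capacity=3):
  1. access cherry: MISS. Cache: [cherry]
  2. access cherry: HIT. Next use of cherry: step 3. Cache: [cherry]
  3. access cherry: HIT. Next use of cherry: step 6. Cache: [cherry]
  4. access fox: MISS. Cache: [cherry fox]
  5. access mango: MISS. Cache: [cherry fox mango]
  6. access cherry: HIT. Next use of cherry: step 15. Cache: [cherry fox mango]
  7. access fox: HIT. Next use of fox: step 8. Cache: [cherry fox mango]
  8. access fox: HIT. Next use of fox: step 9. Cache: [cherry fox mango]
  9. access fox: HIT. Next use of fox: step 10. Cache: [cherry fox mango]
  10. access fox: HIT. Next use of fox: never. Cache: [cherry fox mango]
  11. access mango: HIT. Next use of mango: step 12. Cache: [cherry fox mango]
  12. access mango: HIT. Next use of mango: step 13. Cache: [cherry fox mango]
  13. access mango: HIT. Next use of mango: step 18. Cache: [cherry fox mango]
  14. access apple: MISS, evict fox (next use: never). Cache: [cherry mango apple]
  15. access cherry: HIT. Next use of cherry: step 20. Cache: [cherry mango apple]
  16. access plum: MISS, evict apple (next use: never). Cache: [cherry mango plum]
  17. access plum: HIT. Next use of plum: step 21. Cache: [cherry mango plum]
  18. access mango: HIT. Next use of mango: step 23. Cache: [cherry mango plum]
  19. access lime: MISS, evict mango (next use: step 23). Cache: [cherry plum lime]
  20. access cherry: HIT. Next use of cherry: never. Cache: [cherry plum lime]
  21. access plum: HIT. Next use of plum: never. Cache: [cherry plum lime]
  22. access lime: HIT. Next use of lime: never. Cache: [cherry plum lime]
  23. access mango: MISS, evict cherry (next use: never). Cache: [plum lime mango]
Total: 16 hits, 7 misses, 4 evictions

Answer: 4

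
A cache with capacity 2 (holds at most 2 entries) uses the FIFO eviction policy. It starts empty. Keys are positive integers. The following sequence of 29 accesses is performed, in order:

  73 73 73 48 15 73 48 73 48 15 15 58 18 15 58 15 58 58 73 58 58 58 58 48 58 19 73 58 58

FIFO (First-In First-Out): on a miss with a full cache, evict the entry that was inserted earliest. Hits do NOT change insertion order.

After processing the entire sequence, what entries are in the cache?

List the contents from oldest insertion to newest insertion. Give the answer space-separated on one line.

Answer: 73 58

Derivation:
FIFO simulation (capacity=2):
  1. access 73: MISS. Cache (old->new): [73]
  2. access 73: HIT. Cache (old->new): [73]
  3. access 73: HIT. Cache (old->new): [73]
  4. access 48: MISS. Cache (old->new): [73 48]
  5. access 15: MISS, evict 73. Cache (old->new): [48 15]
  6. access 73: MISS, evict 48. Cache (old->new): [15 73]
  7. access 48: MISS, evict 15. Cache (old->new): [73 48]
  8. access 73: HIT. Cache (old->new): [73 48]
  9. access 48: HIT. Cache (old->new): [73 48]
  10. access 15: MISS, evict 73. Cache (old->new): [48 15]
  11. access 15: HIT. Cache (old->new): [48 15]
  12. access 58: MISS, evict 48. Cache (old->new): [15 58]
  13. access 18: MISS, evict 15. Cache (old->new): [58 18]
  14. access 15: MISS, evict 58. Cache (old->new): [18 15]
  15. access 58: MISS, evict 18. Cache (old->new): [15 58]
  16. access 15: HIT. Cache (old->new): [15 58]
  17. access 58: HIT. Cache (old->new): [15 58]
  18. access 58: HIT. Cache (old->new): [15 58]
  19. access 73: MISS, evict 15. Cache (old->new): [58 73]
  20. access 58: HIT. Cache (old->new): [58 73]
  21. access 58: HIT. Cache (old->new): [58 73]
  22. access 58: HIT. Cache (old->new): [58 73]
  23. access 58: HIT. Cache (old->new): [58 73]
  24. access 48: MISS, evict 58. Cache (old->new): [73 48]
  25. access 58: MISS, evict 73. Cache (old->new): [48 58]
  26. access 19: MISS, evict 48. Cache (old->new): [58 19]
  27. access 73: MISS, evict 58. Cache (old->new): [19 73]
  28. access 58: MISS, evict 19. Cache (old->new): [73 58]
  29. access 58: HIT. Cache (old->new): [73 58]
Total: 13 hits, 16 misses, 14 evictions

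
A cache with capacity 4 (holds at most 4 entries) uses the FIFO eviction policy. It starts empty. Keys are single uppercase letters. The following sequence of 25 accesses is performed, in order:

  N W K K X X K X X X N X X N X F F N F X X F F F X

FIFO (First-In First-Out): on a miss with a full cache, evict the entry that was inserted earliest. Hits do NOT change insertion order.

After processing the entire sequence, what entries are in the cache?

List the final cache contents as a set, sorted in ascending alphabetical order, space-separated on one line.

Answer: F K N X

Derivation:
FIFO simulation (capacity=4):
  1. access N: MISS. Cache (old->new): [N]
  2. access W: MISS. Cache (old->new): [N W]
  3. access K: MISS. Cache (old->new): [N W K]
  4. access K: HIT. Cache (old->new): [N W K]
  5. access X: MISS. Cache (old->new): [N W K X]
  6. access X: HIT. Cache (old->new): [N W K X]
  7. access K: HIT. Cache (old->new): [N W K X]
  8. access X: HIT. Cache (old->new): [N W K X]
  9. access X: HIT. Cache (old->new): [N W K X]
  10. access X: HIT. Cache (old->new): [N W K X]
  11. access N: HIT. Cache (old->new): [N W K X]
  12. access X: HIT. Cache (old->new): [N W K X]
  13. access X: HIT. Cache (old->new): [N W K X]
  14. access N: HIT. Cache (old->new): [N W K X]
  15. access X: HIT. Cache (old->new): [N W K X]
  16. access F: MISS, evict N. Cache (old->new): [W K X F]
  17. access F: HIT. Cache (old->new): [W K X F]
  18. access N: MISS, evict W. Cache (old->new): [K X F N]
  19. access F: HIT. Cache (old->new): [K X F N]
  20. access X: HIT. Cache (old->new): [K X F N]
  21. access X: HIT. Cache (old->new): [K X F N]
  22. access F: HIT. Cache (old->new): [K X F N]
  23. access F: HIT. Cache (old->new): [K X F N]
  24. access F: HIT. Cache (old->new): [K X F N]
  25. access X: HIT. Cache (old->new): [K X F N]
Total: 19 hits, 6 misses, 2 evictions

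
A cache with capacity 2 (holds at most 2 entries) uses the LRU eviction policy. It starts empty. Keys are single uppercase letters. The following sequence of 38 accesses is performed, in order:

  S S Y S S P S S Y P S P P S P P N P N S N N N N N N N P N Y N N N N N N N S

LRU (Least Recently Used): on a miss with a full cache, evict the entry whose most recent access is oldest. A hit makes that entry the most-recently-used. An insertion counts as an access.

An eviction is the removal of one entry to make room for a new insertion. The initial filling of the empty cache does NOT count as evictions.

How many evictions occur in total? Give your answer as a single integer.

Answer: 9

Derivation:
LRU simulation (capacity=2):
  1. access S: MISS. Cache (LRU->MRU): [S]
  2. access S: HIT. Cache (LRU->MRU): [S]
  3. access Y: MISS. Cache (LRU->MRU): [S Y]
  4. access S: HIT. Cache (LRU->MRU): [Y S]
  5. access S: HIT. Cache (LRU->MRU): [Y S]
  6. access P: MISS, evict Y. Cache (LRU->MRU): [S P]
  7. access S: HIT. Cache (LRU->MRU): [P S]
  8. access S: HIT. Cache (LRU->MRU): [P S]
  9. access Y: MISS, evict P. Cache (LRU->MRU): [S Y]
  10. access P: MISS, evict S. Cache (LRU->MRU): [Y P]
  11. access S: MISS, evict Y. Cache (LRU->MRU): [P S]
  12. access P: HIT. Cache (LRU->MRU): [S P]
  13. access P: HIT. Cache (LRU->MRU): [S P]
  14. access S: HIT. Cache (LRU->MRU): [P S]
  15. access P: HIT. Cache (LRU->MRU): [S P]
  16. access P: HIT. Cache (LRU->MRU): [S P]
  17. access N: MISS, evict S. Cache (LRU->MRU): [P N]
  18. access P: HIT. Cache (LRU->MRU): [N P]
  19. access N: HIT. Cache (LRU->MRU): [P N]
  20. access S: MISS, evict P. Cache (LRU->MRU): [N S]
  21. access N: HIT. Cache (LRU->MRU): [S N]
  22. access N: HIT. Cache (LRU->MRU): [S N]
  23. access N: HIT. Cache (LRU->MRU): [S N]
  24. access N: HIT. Cache (LRU->MRU): [S N]
  25. access N: HIT. Cache (LRU->MRU): [S N]
  26. access N: HIT. Cache (LRU->MRU): [S N]
  27. access N: HIT. Cache (LRU->MRU): [S N]
  28. access P: MISS, evict S. Cache (LRU->MRU): [N P]
  29. access N: HIT. Cache (LRU->MRU): [P N]
  30. access Y: MISS, evict P. Cache (LRU->MRU): [N Y]
  31. access N: HIT. Cache (LRU->MRU): [Y N]
  32. access N: HIT. Cache (LRU->MRU): [Y N]
  33. access N: HIT. Cache (LRU->MRU): [Y N]
  34. access N: HIT. Cache (LRU->MRU): [Y N]
  35. access N: HIT. Cache (LRU->MRU): [Y N]
  36. access N: HIT. Cache (LRU->MRU): [Y N]
  37. access N: HIT. Cache (LRU->MRU): [Y N]
  38. access S: MISS, evict Y. Cache (LRU->MRU): [N S]
Total: 27 hits, 11 misses, 9 evictions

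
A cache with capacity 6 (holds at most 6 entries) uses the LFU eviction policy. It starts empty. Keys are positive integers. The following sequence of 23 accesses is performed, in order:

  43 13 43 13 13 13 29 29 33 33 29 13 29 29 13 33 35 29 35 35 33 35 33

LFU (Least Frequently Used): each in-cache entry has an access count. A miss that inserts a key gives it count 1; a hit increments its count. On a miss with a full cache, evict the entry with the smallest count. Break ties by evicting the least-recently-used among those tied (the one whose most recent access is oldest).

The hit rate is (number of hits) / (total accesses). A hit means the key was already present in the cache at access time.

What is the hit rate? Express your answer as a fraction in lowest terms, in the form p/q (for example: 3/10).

LFU simulation (capacity=6):
  1. access 43: MISS. Cache: [43(c=1)]
  2. access 13: MISS. Cache: [43(c=1) 13(c=1)]
  3. access 43: HIT, count now 2. Cache: [13(c=1) 43(c=2)]
  4. access 13: HIT, count now 2. Cache: [43(c=2) 13(c=2)]
  5. access 13: HIT, count now 3. Cache: [43(c=2) 13(c=3)]
  6. access 13: HIT, count now 4. Cache: [43(c=2) 13(c=4)]
  7. access 29: MISS. Cache: [29(c=1) 43(c=2) 13(c=4)]
  8. access 29: HIT, count now 2. Cache: [43(c=2) 29(c=2) 13(c=4)]
  9. access 33: MISS. Cache: [33(c=1) 43(c=2) 29(c=2) 13(c=4)]
  10. access 33: HIT, count now 2. Cache: [43(c=2) 29(c=2) 33(c=2) 13(c=4)]
  11. access 29: HIT, count now 3. Cache: [43(c=2) 33(c=2) 29(c=3) 13(c=4)]
  12. access 13: HIT, count now 5. Cache: [43(c=2) 33(c=2) 29(c=3) 13(c=5)]
  13. access 29: HIT, count now 4. Cache: [43(c=2) 33(c=2) 29(c=4) 13(c=5)]
  14. access 29: HIT, count now 5. Cache: [43(c=2) 33(c=2) 13(c=5) 29(c=5)]
  15. access 13: HIT, count now 6. Cache: [43(c=2) 33(c=2) 29(c=5) 13(c=6)]
  16. access 33: HIT, count now 3. Cache: [43(c=2) 33(c=3) 29(c=5) 13(c=6)]
  17. access 35: MISS. Cache: [35(c=1) 43(c=2) 33(c=3) 29(c=5) 13(c=6)]
  18. access 29: HIT, count now 6. Cache: [35(c=1) 43(c=2) 33(c=3) 13(c=6) 29(c=6)]
  19. access 35: HIT, count now 2. Cache: [43(c=2) 35(c=2) 33(c=3) 13(c=6) 29(c=6)]
  20. access 35: HIT, count now 3. Cache: [43(c=2) 33(c=3) 35(c=3) 13(c=6) 29(c=6)]
  21. access 33: HIT, count now 4. Cache: [43(c=2) 35(c=3) 33(c=4) 13(c=6) 29(c=6)]
  22. access 35: HIT, count now 4. Cache: [43(c=2) 33(c=4) 35(c=4) 13(c=6) 29(c=6)]
  23. access 33: HIT, count now 5. Cache: [43(c=2) 35(c=4) 33(c=5) 13(c=6) 29(c=6)]
Total: 18 hits, 5 misses, 0 evictions

Hit rate = 18/23

Answer: 18/23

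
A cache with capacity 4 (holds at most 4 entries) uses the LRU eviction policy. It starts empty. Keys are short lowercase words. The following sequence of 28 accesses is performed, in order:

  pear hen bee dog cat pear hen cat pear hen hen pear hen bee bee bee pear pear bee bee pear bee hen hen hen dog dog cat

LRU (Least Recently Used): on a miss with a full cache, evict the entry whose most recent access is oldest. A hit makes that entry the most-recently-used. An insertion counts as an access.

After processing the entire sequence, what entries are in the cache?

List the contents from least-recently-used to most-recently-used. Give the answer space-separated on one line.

Answer: bee hen dog cat

Derivation:
LRU simulation (capacity=4):
  1. access pear: MISS. Cache (LRU->MRU): [pear]
  2. access hen: MISS. Cache (LRU->MRU): [pear hen]
  3. access bee: MISS. Cache (LRU->MRU): [pear hen bee]
  4. access dog: MISS. Cache (LRU->MRU): [pear hen bee dog]
  5. access cat: MISS, evict pear. Cache (LRU->MRU): [hen bee dog cat]
  6. access pear: MISS, evict hen. Cache (LRU->MRU): [bee dog cat pear]
  7. access hen: MISS, evict bee. Cache (LRU->MRU): [dog cat pear hen]
  8. access cat: HIT. Cache (LRU->MRU): [dog pear hen cat]
  9. access pear: HIT. Cache (LRU->MRU): [dog hen cat pear]
  10. access hen: HIT. Cache (LRU->MRU): [dog cat pear hen]
  11. access hen: HIT. Cache (LRU->MRU): [dog cat pear hen]
  12. access pear: HIT. Cache (LRU->MRU): [dog cat hen pear]
  13. access hen: HIT. Cache (LRU->MRU): [dog cat pear hen]
  14. access bee: MISS, evict dog. Cache (LRU->MRU): [cat pear hen bee]
  15. access bee: HIT. Cache (LRU->MRU): [cat pear hen bee]
  16. access bee: HIT. Cache (LRU->MRU): [cat pear hen bee]
  17. access pear: HIT. Cache (LRU->MRU): [cat hen bee pear]
  18. access pear: HIT. Cache (LRU->MRU): [cat hen bee pear]
  19. access bee: HIT. Cache (LRU->MRU): [cat hen pear bee]
  20. access bee: HIT. Cache (LRU->MRU): [cat hen pear bee]
  21. access pear: HIT. Cache (LRU->MRU): [cat hen bee pear]
  22. access bee: HIT. Cache (LRU->MRU): [cat hen pear bee]
  23. access hen: HIT. Cache (LRU->MRU): [cat pear bee hen]
  24. access hen: HIT. Cache (LRU->MRU): [cat pear bee hen]
  25. access hen: HIT. Cache (LRU->MRU): [cat pear bee hen]
  26. access dog: MISS, evict cat. Cache (LRU->MRU): [pear bee hen dog]
  27. access dog: HIT. Cache (LRU->MRU): [pear bee hen dog]
  28. access cat: MISS, evict pear. Cache (LRU->MRU): [bee hen dog cat]
Total: 18 hits, 10 misses, 6 evictions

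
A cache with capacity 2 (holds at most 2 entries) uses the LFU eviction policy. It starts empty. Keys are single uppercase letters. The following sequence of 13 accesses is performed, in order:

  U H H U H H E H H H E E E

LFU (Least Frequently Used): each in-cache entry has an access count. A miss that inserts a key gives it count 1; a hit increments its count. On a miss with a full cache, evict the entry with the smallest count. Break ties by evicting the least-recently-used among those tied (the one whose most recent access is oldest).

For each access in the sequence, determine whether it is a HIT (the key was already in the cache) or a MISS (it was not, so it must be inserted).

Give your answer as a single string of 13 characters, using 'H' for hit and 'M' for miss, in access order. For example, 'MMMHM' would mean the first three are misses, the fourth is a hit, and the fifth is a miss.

Answer: MMHHHHMHHHHHH

Derivation:
LFU simulation (capacity=2):
  1. access U: MISS. Cache: [U(c=1)]
  2. access H: MISS. Cache: [U(c=1) H(c=1)]
  3. access H: HIT, count now 2. Cache: [U(c=1) H(c=2)]
  4. access U: HIT, count now 2. Cache: [H(c=2) U(c=2)]
  5. access H: HIT, count now 3. Cache: [U(c=2) H(c=3)]
  6. access H: HIT, count now 4. Cache: [U(c=2) H(c=4)]
  7. access E: MISS, evict U(c=2). Cache: [E(c=1) H(c=4)]
  8. access H: HIT, count now 5. Cache: [E(c=1) H(c=5)]
  9. access H: HIT, count now 6. Cache: [E(c=1) H(c=6)]
  10. access H: HIT, count now 7. Cache: [E(c=1) H(c=7)]
  11. access E: HIT, count now 2. Cache: [E(c=2) H(c=7)]
  12. access E: HIT, count now 3. Cache: [E(c=3) H(c=7)]
  13. access E: HIT, count now 4. Cache: [E(c=4) H(c=7)]
Total: 10 hits, 3 misses, 1 evictions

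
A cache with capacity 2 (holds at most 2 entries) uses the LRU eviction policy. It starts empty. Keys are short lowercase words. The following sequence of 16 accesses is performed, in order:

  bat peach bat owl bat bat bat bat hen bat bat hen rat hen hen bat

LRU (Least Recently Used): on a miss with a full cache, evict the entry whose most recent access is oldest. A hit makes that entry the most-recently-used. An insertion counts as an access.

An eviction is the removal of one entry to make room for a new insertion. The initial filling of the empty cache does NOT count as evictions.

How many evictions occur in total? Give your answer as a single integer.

LRU simulation (capacity=2):
  1. access bat: MISS. Cache (LRU->MRU): [bat]
  2. access peach: MISS. Cache (LRU->MRU): [bat peach]
  3. access bat: HIT. Cache (LRU->MRU): [peach bat]
  4. access owl: MISS, evict peach. Cache (LRU->MRU): [bat owl]
  5. access bat: HIT. Cache (LRU->MRU): [owl bat]
  6. access bat: HIT. Cache (LRU->MRU): [owl bat]
  7. access bat: HIT. Cache (LRU->MRU): [owl bat]
  8. access bat: HIT. Cache (LRU->MRU): [owl bat]
  9. access hen: MISS, evict owl. Cache (LRU->MRU): [bat hen]
  10. access bat: HIT. Cache (LRU->MRU): [hen bat]
  11. access bat: HIT. Cache (LRU->MRU): [hen bat]
  12. access hen: HIT. Cache (LRU->MRU): [bat hen]
  13. access rat: MISS, evict bat. Cache (LRU->MRU): [hen rat]
  14. access hen: HIT. Cache (LRU->MRU): [rat hen]
  15. access hen: HIT. Cache (LRU->MRU): [rat hen]
  16. access bat: MISS, evict rat. Cache (LRU->MRU): [hen bat]
Total: 10 hits, 6 misses, 4 evictions

Answer: 4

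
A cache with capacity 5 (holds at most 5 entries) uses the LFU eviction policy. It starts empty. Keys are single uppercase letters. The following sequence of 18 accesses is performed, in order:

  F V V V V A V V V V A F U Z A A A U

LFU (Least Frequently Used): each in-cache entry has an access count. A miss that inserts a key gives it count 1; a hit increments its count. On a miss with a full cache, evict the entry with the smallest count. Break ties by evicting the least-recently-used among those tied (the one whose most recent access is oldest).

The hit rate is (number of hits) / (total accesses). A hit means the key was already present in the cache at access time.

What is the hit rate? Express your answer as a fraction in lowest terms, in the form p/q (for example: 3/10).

LFU simulation (capacity=5):
  1. access F: MISS. Cache: [F(c=1)]
  2. access V: MISS. Cache: [F(c=1) V(c=1)]
  3. access V: HIT, count now 2. Cache: [F(c=1) V(c=2)]
  4. access V: HIT, count now 3. Cache: [F(c=1) V(c=3)]
  5. access V: HIT, count now 4. Cache: [F(c=1) V(c=4)]
  6. access A: MISS. Cache: [F(c=1) A(c=1) V(c=4)]
  7. access V: HIT, count now 5. Cache: [F(c=1) A(c=1) V(c=5)]
  8. access V: HIT, count now 6. Cache: [F(c=1) A(c=1) V(c=6)]
  9. access V: HIT, count now 7. Cache: [F(c=1) A(c=1) V(c=7)]
  10. access V: HIT, count now 8. Cache: [F(c=1) A(c=1) V(c=8)]
  11. access A: HIT, count now 2. Cache: [F(c=1) A(c=2) V(c=8)]
  12. access F: HIT, count now 2. Cache: [A(c=2) F(c=2) V(c=8)]
  13. access U: MISS. Cache: [U(c=1) A(c=2) F(c=2) V(c=8)]
  14. access Z: MISS. Cache: [U(c=1) Z(c=1) A(c=2) F(c=2) V(c=8)]
  15. access A: HIT, count now 3. Cache: [U(c=1) Z(c=1) F(c=2) A(c=3) V(c=8)]
  16. access A: HIT, count now 4. Cache: [U(c=1) Z(c=1) F(c=2) A(c=4) V(c=8)]
  17. access A: HIT, count now 5. Cache: [U(c=1) Z(c=1) F(c=2) A(c=5) V(c=8)]
  18. access U: HIT, count now 2. Cache: [Z(c=1) F(c=2) U(c=2) A(c=5) V(c=8)]
Total: 13 hits, 5 misses, 0 evictions

Hit rate = 13/18

Answer: 13/18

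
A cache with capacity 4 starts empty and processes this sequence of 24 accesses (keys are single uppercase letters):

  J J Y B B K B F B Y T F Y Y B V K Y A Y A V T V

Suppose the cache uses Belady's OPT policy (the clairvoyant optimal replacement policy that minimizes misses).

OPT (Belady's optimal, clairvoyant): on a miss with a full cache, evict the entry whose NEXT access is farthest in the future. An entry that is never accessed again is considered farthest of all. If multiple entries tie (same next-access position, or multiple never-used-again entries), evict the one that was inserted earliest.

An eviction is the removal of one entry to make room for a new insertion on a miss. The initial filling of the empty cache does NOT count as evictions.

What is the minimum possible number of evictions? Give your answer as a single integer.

OPT (Belady) simulation (capacity=4):
  1. access J: MISS. Cache: [J]
  2. access J: HIT. Next use of J: never. Cache: [J]
  3. access Y: MISS. Cache: [J Y]
  4. access B: MISS. Cache: [J Y B]
  5. access B: HIT. Next use of B: step 7. Cache: [J Y B]
  6. access K: MISS. Cache: [J Y B K]
  7. access B: HIT. Next use of B: step 9. Cache: [J Y B K]
  8. access F: MISS, evict J (next use: never). Cache: [Y B K F]
  9. access B: HIT. Next use of B: step 15. Cache: [Y B K F]
  10. access Y: HIT. Next use of Y: step 13. Cache: [Y B K F]
  11. access T: MISS, evict K (next use: step 17). Cache: [Y B F T]
  12. access F: HIT. Next use of F: never. Cache: [Y B F T]
  13. access Y: HIT. Next use of Y: step 14. Cache: [Y B F T]
  14. access Y: HIT. Next use of Y: step 18. Cache: [Y B F T]
  15. access B: HIT. Next use of B: never. Cache: [Y B F T]
  16. access V: MISS, evict B (next use: never). Cache: [Y F T V]
  17. access K: MISS, evict F (next use: never). Cache: [Y T V K]
  18. access Y: HIT. Next use of Y: step 20. Cache: [Y T V K]
  19. access A: MISS, evict K (next use: never). Cache: [Y T V A]
  20. access Y: HIT. Next use of Y: never. Cache: [Y T V A]
  21. access A: HIT. Next use of A: never. Cache: [Y T V A]
  22. access V: HIT. Next use of V: step 24. Cache: [Y T V A]
  23. access T: HIT. Next use of T: never. Cache: [Y T V A]
  24. access V: HIT. Next use of V: never. Cache: [Y T V A]
Total: 15 hits, 9 misses, 5 evictions

Answer: 5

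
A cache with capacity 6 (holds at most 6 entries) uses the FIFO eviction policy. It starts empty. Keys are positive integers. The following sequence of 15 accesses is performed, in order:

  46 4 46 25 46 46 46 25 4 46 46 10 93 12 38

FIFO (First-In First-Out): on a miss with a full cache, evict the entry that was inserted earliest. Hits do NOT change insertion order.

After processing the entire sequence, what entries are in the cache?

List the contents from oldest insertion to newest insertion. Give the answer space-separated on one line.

Answer: 4 25 10 93 12 38

Derivation:
FIFO simulation (capacity=6):
  1. access 46: MISS. Cache (old->new): [46]
  2. access 4: MISS. Cache (old->new): [46 4]
  3. access 46: HIT. Cache (old->new): [46 4]
  4. access 25: MISS. Cache (old->new): [46 4 25]
  5. access 46: HIT. Cache (old->new): [46 4 25]
  6. access 46: HIT. Cache (old->new): [46 4 25]
  7. access 46: HIT. Cache (old->new): [46 4 25]
  8. access 25: HIT. Cache (old->new): [46 4 25]
  9. access 4: HIT. Cache (old->new): [46 4 25]
  10. access 46: HIT. Cache (old->new): [46 4 25]
  11. access 46: HIT. Cache (old->new): [46 4 25]
  12. access 10: MISS. Cache (old->new): [46 4 25 10]
  13. access 93: MISS. Cache (old->new): [46 4 25 10 93]
  14. access 12: MISS. Cache (old->new): [46 4 25 10 93 12]
  15. access 38: MISS, evict 46. Cache (old->new): [4 25 10 93 12 38]
Total: 8 hits, 7 misses, 1 evictions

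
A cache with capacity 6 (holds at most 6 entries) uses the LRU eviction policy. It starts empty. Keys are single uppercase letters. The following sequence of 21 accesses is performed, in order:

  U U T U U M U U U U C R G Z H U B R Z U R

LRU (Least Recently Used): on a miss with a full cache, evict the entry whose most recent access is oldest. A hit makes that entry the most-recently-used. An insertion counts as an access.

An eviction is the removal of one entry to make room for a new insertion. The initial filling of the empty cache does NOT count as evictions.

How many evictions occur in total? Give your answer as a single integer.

Answer: 3

Derivation:
LRU simulation (capacity=6):
  1. access U: MISS. Cache (LRU->MRU): [U]
  2. access U: HIT. Cache (LRU->MRU): [U]
  3. access T: MISS. Cache (LRU->MRU): [U T]
  4. access U: HIT. Cache (LRU->MRU): [T U]
  5. access U: HIT. Cache (LRU->MRU): [T U]
  6. access M: MISS. Cache (LRU->MRU): [T U M]
  7. access U: HIT. Cache (LRU->MRU): [T M U]
  8. access U: HIT. Cache (LRU->MRU): [T M U]
  9. access U: HIT. Cache (LRU->MRU): [T M U]
  10. access U: HIT. Cache (LRU->MRU): [T M U]
  11. access C: MISS. Cache (LRU->MRU): [T M U C]
  12. access R: MISS. Cache (LRU->MRU): [T M U C R]
  13. access G: MISS. Cache (LRU->MRU): [T M U C R G]
  14. access Z: MISS, evict T. Cache (LRU->MRU): [M U C R G Z]
  15. access H: MISS, evict M. Cache (LRU->MRU): [U C R G Z H]
  16. access U: HIT. Cache (LRU->MRU): [C R G Z H U]
  17. access B: MISS, evict C. Cache (LRU->MRU): [R G Z H U B]
  18. access R: HIT. Cache (LRU->MRU): [G Z H U B R]
  19. access Z: HIT. Cache (LRU->MRU): [G H U B R Z]
  20. access U: HIT. Cache (LRU->MRU): [G H B R Z U]
  21. access R: HIT. Cache (LRU->MRU): [G H B Z U R]
Total: 12 hits, 9 misses, 3 evictions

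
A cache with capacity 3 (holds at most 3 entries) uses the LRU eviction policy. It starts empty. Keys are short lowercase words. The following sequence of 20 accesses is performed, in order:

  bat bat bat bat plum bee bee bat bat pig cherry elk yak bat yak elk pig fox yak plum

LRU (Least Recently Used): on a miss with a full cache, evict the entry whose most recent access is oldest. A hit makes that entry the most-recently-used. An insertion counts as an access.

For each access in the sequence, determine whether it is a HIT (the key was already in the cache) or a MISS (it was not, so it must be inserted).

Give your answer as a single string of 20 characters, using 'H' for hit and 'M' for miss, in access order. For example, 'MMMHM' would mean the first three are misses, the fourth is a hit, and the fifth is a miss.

LRU simulation (capacity=3):
  1. access bat: MISS. Cache (LRU->MRU): [bat]
  2. access bat: HIT. Cache (LRU->MRU): [bat]
  3. access bat: HIT. Cache (LRU->MRU): [bat]
  4. access bat: HIT. Cache (LRU->MRU): [bat]
  5. access plum: MISS. Cache (LRU->MRU): [bat plum]
  6. access bee: MISS. Cache (LRU->MRU): [bat plum bee]
  7. access bee: HIT. Cache (LRU->MRU): [bat plum bee]
  8. access bat: HIT. Cache (LRU->MRU): [plum bee bat]
  9. access bat: HIT. Cache (LRU->MRU): [plum bee bat]
  10. access pig: MISS, evict plum. Cache (LRU->MRU): [bee bat pig]
  11. access cherry: MISS, evict bee. Cache (LRU->MRU): [bat pig cherry]
  12. access elk: MISS, evict bat. Cache (LRU->MRU): [pig cherry elk]
  13. access yak: MISS, evict pig. Cache (LRU->MRU): [cherry elk yak]
  14. access bat: MISS, evict cherry. Cache (LRU->MRU): [elk yak bat]
  15. access yak: HIT. Cache (LRU->MRU): [elk bat yak]
  16. access elk: HIT. Cache (LRU->MRU): [bat yak elk]
  17. access pig: MISS, evict bat. Cache (LRU->MRU): [yak elk pig]
  18. access fox: MISS, evict yak. Cache (LRU->MRU): [elk pig fox]
  19. access yak: MISS, evict elk. Cache (LRU->MRU): [pig fox yak]
  20. access plum: MISS, evict pig. Cache (LRU->MRU): [fox yak plum]
Total: 8 hits, 12 misses, 9 evictions

Answer: MHHHMMHHHMMMMMHHMMMM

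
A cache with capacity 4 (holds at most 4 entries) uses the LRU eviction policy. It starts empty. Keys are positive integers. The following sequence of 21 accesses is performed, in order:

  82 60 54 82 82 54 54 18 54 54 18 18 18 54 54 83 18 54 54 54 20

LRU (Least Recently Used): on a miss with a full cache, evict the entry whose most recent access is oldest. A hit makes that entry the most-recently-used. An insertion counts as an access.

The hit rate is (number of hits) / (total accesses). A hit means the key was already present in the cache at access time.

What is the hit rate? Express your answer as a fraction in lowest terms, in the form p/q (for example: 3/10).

Answer: 5/7

Derivation:
LRU simulation (capacity=4):
  1. access 82: MISS. Cache (LRU->MRU): [82]
  2. access 60: MISS. Cache (LRU->MRU): [82 60]
  3. access 54: MISS. Cache (LRU->MRU): [82 60 54]
  4. access 82: HIT. Cache (LRU->MRU): [60 54 82]
  5. access 82: HIT. Cache (LRU->MRU): [60 54 82]
  6. access 54: HIT. Cache (LRU->MRU): [60 82 54]
  7. access 54: HIT. Cache (LRU->MRU): [60 82 54]
  8. access 18: MISS. Cache (LRU->MRU): [60 82 54 18]
  9. access 54: HIT. Cache (LRU->MRU): [60 82 18 54]
  10. access 54: HIT. Cache (LRU->MRU): [60 82 18 54]
  11. access 18: HIT. Cache (LRU->MRU): [60 82 54 18]
  12. access 18: HIT. Cache (LRU->MRU): [60 82 54 18]
  13. access 18: HIT. Cache (LRU->MRU): [60 82 54 18]
  14. access 54: HIT. Cache (LRU->MRU): [60 82 18 54]
  15. access 54: HIT. Cache (LRU->MRU): [60 82 18 54]
  16. access 83: MISS, evict 60. Cache (LRU->MRU): [82 18 54 83]
  17. access 18: HIT. Cache (LRU->MRU): [82 54 83 18]
  18. access 54: HIT. Cache (LRU->MRU): [82 83 18 54]
  19. access 54: HIT. Cache (LRU->MRU): [82 83 18 54]
  20. access 54: HIT. Cache (LRU->MRU): [82 83 18 54]
  21. access 20: MISS, evict 82. Cache (LRU->MRU): [83 18 54 20]
Total: 15 hits, 6 misses, 2 evictions

Hit rate = 15/21 = 5/7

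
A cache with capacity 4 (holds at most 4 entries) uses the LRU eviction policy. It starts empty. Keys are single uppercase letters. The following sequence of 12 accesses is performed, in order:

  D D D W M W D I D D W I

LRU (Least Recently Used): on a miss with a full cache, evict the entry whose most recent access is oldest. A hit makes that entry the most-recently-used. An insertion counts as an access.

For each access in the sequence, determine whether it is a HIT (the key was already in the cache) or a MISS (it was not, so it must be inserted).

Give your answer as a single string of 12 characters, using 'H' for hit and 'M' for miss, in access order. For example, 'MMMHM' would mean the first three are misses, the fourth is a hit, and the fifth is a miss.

Answer: MHHMMHHMHHHH

Derivation:
LRU simulation (capacity=4):
  1. access D: MISS. Cache (LRU->MRU): [D]
  2. access D: HIT. Cache (LRU->MRU): [D]
  3. access D: HIT. Cache (LRU->MRU): [D]
  4. access W: MISS. Cache (LRU->MRU): [D W]
  5. access M: MISS. Cache (LRU->MRU): [D W M]
  6. access W: HIT. Cache (LRU->MRU): [D M W]
  7. access D: HIT. Cache (LRU->MRU): [M W D]
  8. access I: MISS. Cache (LRU->MRU): [M W D I]
  9. access D: HIT. Cache (LRU->MRU): [M W I D]
  10. access D: HIT. Cache (LRU->MRU): [M W I D]
  11. access W: HIT. Cache (LRU->MRU): [M I D W]
  12. access I: HIT. Cache (LRU->MRU): [M D W I]
Total: 8 hits, 4 misses, 0 evictions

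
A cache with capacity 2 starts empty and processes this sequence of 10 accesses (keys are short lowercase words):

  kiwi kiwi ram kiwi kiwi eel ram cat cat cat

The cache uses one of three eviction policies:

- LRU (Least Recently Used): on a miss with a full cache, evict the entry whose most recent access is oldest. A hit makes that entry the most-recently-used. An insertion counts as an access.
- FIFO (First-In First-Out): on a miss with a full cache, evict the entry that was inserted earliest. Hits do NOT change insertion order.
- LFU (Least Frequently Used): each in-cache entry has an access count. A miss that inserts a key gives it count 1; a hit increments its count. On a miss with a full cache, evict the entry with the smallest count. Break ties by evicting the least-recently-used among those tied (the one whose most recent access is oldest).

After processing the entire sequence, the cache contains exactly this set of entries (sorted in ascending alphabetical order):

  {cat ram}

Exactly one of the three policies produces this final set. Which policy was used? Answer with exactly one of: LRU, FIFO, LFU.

Answer: LRU

Derivation:
Simulating under each policy and comparing final sets:
  LRU: final set = {cat ram} -> MATCHES target
  FIFO: final set = {cat eel} -> differs
  LFU: final set = {cat kiwi} -> differs
Only LRU produces the target set.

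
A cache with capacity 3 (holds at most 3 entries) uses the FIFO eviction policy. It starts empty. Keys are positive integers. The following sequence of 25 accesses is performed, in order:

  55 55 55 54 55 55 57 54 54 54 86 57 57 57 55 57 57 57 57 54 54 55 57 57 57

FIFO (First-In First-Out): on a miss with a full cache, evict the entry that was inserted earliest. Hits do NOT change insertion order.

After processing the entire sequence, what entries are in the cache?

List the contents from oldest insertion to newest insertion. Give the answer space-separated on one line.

FIFO simulation (capacity=3):
  1. access 55: MISS. Cache (old->new): [55]
  2. access 55: HIT. Cache (old->new): [55]
  3. access 55: HIT. Cache (old->new): [55]
  4. access 54: MISS. Cache (old->new): [55 54]
  5. access 55: HIT. Cache (old->new): [55 54]
  6. access 55: HIT. Cache (old->new): [55 54]
  7. access 57: MISS. Cache (old->new): [55 54 57]
  8. access 54: HIT. Cache (old->new): [55 54 57]
  9. access 54: HIT. Cache (old->new): [55 54 57]
  10. access 54: HIT. Cache (old->new): [55 54 57]
  11. access 86: MISS, evict 55. Cache (old->new): [54 57 86]
  12. access 57: HIT. Cache (old->new): [54 57 86]
  13. access 57: HIT. Cache (old->new): [54 57 86]
  14. access 57: HIT. Cache (old->new): [54 57 86]
  15. access 55: MISS, evict 54. Cache (old->new): [57 86 55]
  16. access 57: HIT. Cache (old->new): [57 86 55]
  17. access 57: HIT. Cache (old->new): [57 86 55]
  18. access 57: HIT. Cache (old->new): [57 86 55]
  19. access 57: HIT. Cache (old->new): [57 86 55]
  20. access 54: MISS, evict 57. Cache (old->new): [86 55 54]
  21. access 54: HIT. Cache (old->new): [86 55 54]
  22. access 55: HIT. Cache (old->new): [86 55 54]
  23. access 57: MISS, evict 86. Cache (old->new): [55 54 57]
  24. access 57: HIT. Cache (old->new): [55 54 57]
  25. access 57: HIT. Cache (old->new): [55 54 57]
Total: 18 hits, 7 misses, 4 evictions

Answer: 55 54 57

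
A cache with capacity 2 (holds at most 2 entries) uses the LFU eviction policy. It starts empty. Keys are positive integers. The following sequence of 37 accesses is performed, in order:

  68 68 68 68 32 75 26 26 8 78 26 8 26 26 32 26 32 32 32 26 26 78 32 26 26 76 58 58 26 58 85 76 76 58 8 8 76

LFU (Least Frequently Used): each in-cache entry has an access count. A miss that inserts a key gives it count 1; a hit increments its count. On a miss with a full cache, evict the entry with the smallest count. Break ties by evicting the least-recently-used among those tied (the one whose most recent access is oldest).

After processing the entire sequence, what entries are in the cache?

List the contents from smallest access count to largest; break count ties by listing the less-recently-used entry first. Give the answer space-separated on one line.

LFU simulation (capacity=2):
  1. access 68: MISS. Cache: [68(c=1)]
  2. access 68: HIT, count now 2. Cache: [68(c=2)]
  3. access 68: HIT, count now 3. Cache: [68(c=3)]
  4. access 68: HIT, count now 4. Cache: [68(c=4)]
  5. access 32: MISS. Cache: [32(c=1) 68(c=4)]
  6. access 75: MISS, evict 32(c=1). Cache: [75(c=1) 68(c=4)]
  7. access 26: MISS, evict 75(c=1). Cache: [26(c=1) 68(c=4)]
  8. access 26: HIT, count now 2. Cache: [26(c=2) 68(c=4)]
  9. access 8: MISS, evict 26(c=2). Cache: [8(c=1) 68(c=4)]
  10. access 78: MISS, evict 8(c=1). Cache: [78(c=1) 68(c=4)]
  11. access 26: MISS, evict 78(c=1). Cache: [26(c=1) 68(c=4)]
  12. access 8: MISS, evict 26(c=1). Cache: [8(c=1) 68(c=4)]
  13. access 26: MISS, evict 8(c=1). Cache: [26(c=1) 68(c=4)]
  14. access 26: HIT, count now 2. Cache: [26(c=2) 68(c=4)]
  15. access 32: MISS, evict 26(c=2). Cache: [32(c=1) 68(c=4)]
  16. access 26: MISS, evict 32(c=1). Cache: [26(c=1) 68(c=4)]
  17. access 32: MISS, evict 26(c=1). Cache: [32(c=1) 68(c=4)]
  18. access 32: HIT, count now 2. Cache: [32(c=2) 68(c=4)]
  19. access 32: HIT, count now 3. Cache: [32(c=3) 68(c=4)]
  20. access 26: MISS, evict 32(c=3). Cache: [26(c=1) 68(c=4)]
  21. access 26: HIT, count now 2. Cache: [26(c=2) 68(c=4)]
  22. access 78: MISS, evict 26(c=2). Cache: [78(c=1) 68(c=4)]
  23. access 32: MISS, evict 78(c=1). Cache: [32(c=1) 68(c=4)]
  24. access 26: MISS, evict 32(c=1). Cache: [26(c=1) 68(c=4)]
  25. access 26: HIT, count now 2. Cache: [26(c=2) 68(c=4)]
  26. access 76: MISS, evict 26(c=2). Cache: [76(c=1) 68(c=4)]
  27. access 58: MISS, evict 76(c=1). Cache: [58(c=1) 68(c=4)]
  28. access 58: HIT, count now 2. Cache: [58(c=2) 68(c=4)]
  29. access 26: MISS, evict 58(c=2). Cache: [26(c=1) 68(c=4)]
  30. access 58: MISS, evict 26(c=1). Cache: [58(c=1) 68(c=4)]
  31. access 85: MISS, evict 58(c=1). Cache: [85(c=1) 68(c=4)]
  32. access 76: MISS, evict 85(c=1). Cache: [76(c=1) 68(c=4)]
  33. access 76: HIT, count now 2. Cache: [76(c=2) 68(c=4)]
  34. access 58: MISS, evict 76(c=2). Cache: [58(c=1) 68(c=4)]
  35. access 8: MISS, evict 58(c=1). Cache: [8(c=1) 68(c=4)]
  36. access 8: HIT, count now 2. Cache: [8(c=2) 68(c=4)]
  37. access 76: MISS, evict 8(c=2). Cache: [76(c=1) 68(c=4)]
Total: 12 hits, 25 misses, 23 evictions

Answer: 76 68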